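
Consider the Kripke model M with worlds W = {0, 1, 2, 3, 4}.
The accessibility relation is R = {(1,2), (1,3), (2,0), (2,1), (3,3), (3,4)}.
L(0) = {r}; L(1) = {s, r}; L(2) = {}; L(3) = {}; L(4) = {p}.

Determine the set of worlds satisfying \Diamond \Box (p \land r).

2, 3

Let φ = \Diamond \Box (p \land r). Evaluate φ at each world:
  0 (successors ∅): φ is false.
  1 (successors {2, 3}): φ is false.
  2 (successors {0, 1}): φ is true.
  3 (successors {3, 4}): φ is true.
  4 (successors ∅): φ is false.
For instance, at 1:
  At 1: \Diamond \Box (p \land r) requires \Box (p \land r) at some successor in {2, 3}.
    At 2: \Box (p \land r) is false.
    At 3: \Box (p \land r) is false.
  So \Diamond \Box (p \land r) is false at 1.
Satisfying worlds: {2, 3}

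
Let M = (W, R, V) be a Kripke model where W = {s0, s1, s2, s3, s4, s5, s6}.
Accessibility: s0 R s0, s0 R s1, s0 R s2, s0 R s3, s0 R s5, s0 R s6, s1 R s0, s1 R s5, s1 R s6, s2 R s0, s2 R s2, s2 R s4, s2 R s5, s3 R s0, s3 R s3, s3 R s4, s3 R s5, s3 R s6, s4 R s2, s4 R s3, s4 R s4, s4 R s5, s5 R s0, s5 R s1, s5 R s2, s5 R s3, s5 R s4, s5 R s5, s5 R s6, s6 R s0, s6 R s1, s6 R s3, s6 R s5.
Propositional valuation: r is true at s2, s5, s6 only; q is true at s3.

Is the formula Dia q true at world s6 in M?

Yes

At s6: Dia q requires q at some successor in {s0, s1, s3, s5}.
  q holds at s3, so Dia q is true at s6.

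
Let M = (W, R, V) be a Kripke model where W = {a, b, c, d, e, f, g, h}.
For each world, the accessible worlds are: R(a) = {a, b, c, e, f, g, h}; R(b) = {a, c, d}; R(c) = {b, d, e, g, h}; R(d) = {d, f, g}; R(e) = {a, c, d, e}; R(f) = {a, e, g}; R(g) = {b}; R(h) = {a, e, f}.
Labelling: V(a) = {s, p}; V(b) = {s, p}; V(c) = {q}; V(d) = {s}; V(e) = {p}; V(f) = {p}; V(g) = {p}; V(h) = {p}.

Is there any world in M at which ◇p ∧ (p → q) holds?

Yes

Let φ = ◇p ∧ (p → q). Evaluate φ at each world:
  a (successors {a, b, c, e, f, g, h}): φ is false.
  b (successors {a, c, d}): φ is false.
  c (successors {b, d, e, g, h}): φ is true.
  d (successors {d, f, g}): φ is true.
  e (successors {a, c, d, e}): φ is false.
  f (successors {a, e, g}): φ is false.
  g (successors {b}): φ is false.
  h (successors {a, e, f}): φ is false.
Detail at c (witness):
  At c: ◇p is true, p → q is true, so ◇p ∧ (p → q) is true.
    At c: ◇p requires p at some successor in {b, d, e, g, h}.
      p holds at b, so ◇p is true at c.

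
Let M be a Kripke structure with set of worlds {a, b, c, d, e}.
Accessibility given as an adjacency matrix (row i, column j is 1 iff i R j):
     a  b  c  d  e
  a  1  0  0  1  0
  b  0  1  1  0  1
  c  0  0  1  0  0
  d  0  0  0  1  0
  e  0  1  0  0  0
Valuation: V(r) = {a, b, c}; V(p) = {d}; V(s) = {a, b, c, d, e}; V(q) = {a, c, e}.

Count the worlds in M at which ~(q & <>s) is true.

Let φ = ~(q & <>s). Evaluate φ at each world:
  a (successors {a, d}): φ is false.
  b (successors {b, c, e}): φ is true.
  c (successors {c}): φ is false.
  d (successors {d}): φ is true.
  e (successors {b}): φ is false.
For instance, at d:
  At d: q & <>s is false, so ~(q & <>s) is true.
    At d: q is false, <>s is true, so q & <>s is false.
      At d: <>s requires s at some successor in {d}.
        s holds at d, so <>s is true at d.
Satisfying worlds: {b, d}

2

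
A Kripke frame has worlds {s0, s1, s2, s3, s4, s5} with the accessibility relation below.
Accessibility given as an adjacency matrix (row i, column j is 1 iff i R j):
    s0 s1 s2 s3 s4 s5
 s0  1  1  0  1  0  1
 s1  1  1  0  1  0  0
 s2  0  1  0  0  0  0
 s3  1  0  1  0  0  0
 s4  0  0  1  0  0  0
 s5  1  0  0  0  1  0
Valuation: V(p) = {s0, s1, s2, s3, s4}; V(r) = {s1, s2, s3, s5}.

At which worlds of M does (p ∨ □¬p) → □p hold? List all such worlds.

s1, s2, s3, s4, s5

Let φ = (p ∨ □¬p) → □p. Evaluate φ at each world:
  s0 (successors {s0, s1, s3, s5}): φ is false.
  s1 (successors {s0, s1, s3}): φ is true.
  s2 (successors {s1}): φ is true.
  s3 (successors {s0, s2}): φ is true.
  s4 (successors {s2}): φ is true.
  s5 (successors {s0, s4}): φ is true.
For instance, at s0:
  At s0: p ∨ □¬p is true, □p is false, so (p ∨ □¬p) → □p is false.
    At s0: p is true, □¬p is false, so p ∨ □¬p is true.
      At s0: □¬p requires ¬p at every successor {s0, s1, s3, s5}.
        ¬p fails at s0, so □¬p is false at s0.
    At s0: □p requires p at every successor {s0, s1, s3, s5}.
      p fails at s5, so □p is false at s0.
Satisfying worlds: {s1, s2, s3, s4, s5}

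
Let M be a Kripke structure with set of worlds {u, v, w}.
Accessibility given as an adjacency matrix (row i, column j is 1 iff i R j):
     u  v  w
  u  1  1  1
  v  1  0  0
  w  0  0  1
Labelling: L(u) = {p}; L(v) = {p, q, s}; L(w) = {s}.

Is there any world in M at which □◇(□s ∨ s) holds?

Yes

Recall that □ψ holds at a world iff ψ holds at every accessible world, and ◇ψ holds iff ψ holds at some accessible world.
Let φ = □◇(□s ∨ s). Evaluate φ at each world:
  u (successors {u, v, w}): φ is false.
  v (successors {u}): φ is true.
  w (successors {w}): φ is true.
Detail at v (witness):
  At v: □◇(□s ∨ s) requires ◇(□s ∨ s) at every successor {u}.
      At u: ◇(□s ∨ s) requires □s ∨ s at some successor in {u, v, w}.
        □s ∨ s holds at v, so ◇(□s ∨ s) is true at u.
  So □◇(□s ∨ s) is true at v.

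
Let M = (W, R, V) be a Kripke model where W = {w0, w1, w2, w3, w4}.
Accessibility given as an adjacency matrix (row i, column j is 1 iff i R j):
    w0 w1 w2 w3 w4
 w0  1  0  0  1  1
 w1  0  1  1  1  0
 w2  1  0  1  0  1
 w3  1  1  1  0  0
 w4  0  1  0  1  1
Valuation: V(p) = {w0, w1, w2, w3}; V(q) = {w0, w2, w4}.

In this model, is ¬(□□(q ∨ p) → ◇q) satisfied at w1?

No

Recall that □ψ holds at a world iff ψ holds at every accessible world, and ◇ψ holds iff ψ holds at some accessible world.
At w1: □□(q ∨ p) → ◇q is true, so ¬(□□(q ∨ p) → ◇q) is false.
  At w1: □□(q ∨ p) is true, ◇q is true, so □□(q ∨ p) → ◇q is true.
    At w1: □□(q ∨ p) requires □(q ∨ p) at every successor {w1, w2, w3}.
      At w1: □(q ∨ p) is true.
      At w2: □(q ∨ p) is true.
      At w3: □(q ∨ p) is true.
    So □□(q ∨ p) is true at w1.
    At w1: ◇q requires q at some successor in {w1, w2, w3}.
      q holds at w2, so ◇q is true at w1.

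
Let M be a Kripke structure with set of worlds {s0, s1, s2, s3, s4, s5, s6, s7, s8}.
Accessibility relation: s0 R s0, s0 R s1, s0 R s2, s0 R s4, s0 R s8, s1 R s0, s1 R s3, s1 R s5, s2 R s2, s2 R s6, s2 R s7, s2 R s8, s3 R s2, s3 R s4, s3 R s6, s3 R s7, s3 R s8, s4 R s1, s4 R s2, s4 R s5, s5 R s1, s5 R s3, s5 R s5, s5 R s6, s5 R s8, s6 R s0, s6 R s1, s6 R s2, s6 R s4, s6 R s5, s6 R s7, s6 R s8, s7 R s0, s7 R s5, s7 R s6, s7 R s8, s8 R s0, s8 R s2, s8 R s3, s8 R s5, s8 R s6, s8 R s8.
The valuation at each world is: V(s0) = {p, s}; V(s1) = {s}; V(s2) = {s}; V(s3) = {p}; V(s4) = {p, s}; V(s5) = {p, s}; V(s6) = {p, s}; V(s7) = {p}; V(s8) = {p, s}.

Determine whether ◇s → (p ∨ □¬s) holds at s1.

Recall that □ψ holds at a world iff ψ holds at every accessible world, and ◇ψ holds iff ψ holds at some accessible world.
At s1: ◇s is true, p ∨ □¬s is false, so ◇s → (p ∨ □¬s) is false.
  At s1: ◇s requires s at some successor in {s0, s3, s5}.
    s holds at s0, so ◇s is true at s1.
  At s1: p is false, □¬s is false, so p ∨ □¬s is false.
    At s1: □¬s requires ¬s at every successor {s0, s3, s5}.
      ¬s fails at s0, so □¬s is false at s1.

No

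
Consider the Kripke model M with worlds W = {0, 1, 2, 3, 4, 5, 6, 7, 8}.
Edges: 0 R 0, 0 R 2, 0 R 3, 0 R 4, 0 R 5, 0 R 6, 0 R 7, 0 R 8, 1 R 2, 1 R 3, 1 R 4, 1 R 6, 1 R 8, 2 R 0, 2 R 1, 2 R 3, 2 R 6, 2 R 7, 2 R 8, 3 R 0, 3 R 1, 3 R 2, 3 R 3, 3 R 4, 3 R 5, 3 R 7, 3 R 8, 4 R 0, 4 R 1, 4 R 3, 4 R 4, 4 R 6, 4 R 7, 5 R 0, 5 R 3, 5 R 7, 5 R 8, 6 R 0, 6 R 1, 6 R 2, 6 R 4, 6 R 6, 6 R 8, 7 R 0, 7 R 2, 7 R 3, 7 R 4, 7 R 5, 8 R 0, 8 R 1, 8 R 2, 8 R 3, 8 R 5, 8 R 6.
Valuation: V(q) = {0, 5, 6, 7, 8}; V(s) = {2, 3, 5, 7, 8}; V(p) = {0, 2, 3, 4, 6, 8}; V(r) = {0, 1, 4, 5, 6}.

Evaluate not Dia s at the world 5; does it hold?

At 5: Dia s is true, so not Dia s is false.
  At 5: Dia s requires s at some successor in {0, 3, 7, 8}.
    s holds at 3, so Dia s is true at 5.

No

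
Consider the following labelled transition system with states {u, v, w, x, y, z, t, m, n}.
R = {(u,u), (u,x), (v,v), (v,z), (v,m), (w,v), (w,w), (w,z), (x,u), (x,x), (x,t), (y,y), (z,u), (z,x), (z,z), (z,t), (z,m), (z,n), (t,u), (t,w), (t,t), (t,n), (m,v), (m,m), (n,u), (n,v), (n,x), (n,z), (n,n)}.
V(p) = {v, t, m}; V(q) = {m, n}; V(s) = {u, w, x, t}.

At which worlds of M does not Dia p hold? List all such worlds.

Recall that Dia ψ holds at a world iff ψ holds at some accessible world.
Let φ = not Dia p. Evaluate φ at each world:
  u (successors {u, x}): φ is true.
  v (successors {v, z, m}): φ is false.
  w (successors {v, w, z}): φ is false.
  x (successors {u, x, t}): φ is false.
  y (successors {y}): φ is true.
  z (successors {u, x, z, t, m, n}): φ is false.
  t (successors {u, w, t, n}): φ is false.
  m (successors {v, m}): φ is false.
  n (successors {u, v, x, z, n}): φ is false.
For instance, at y:
  At y: Dia p is false, so not Dia p is true.
    At y: Dia p requires p at some successor in {y}.
      At y: p is false.
    So Dia p is false at y.
Satisfying worlds: {u, y}

u, y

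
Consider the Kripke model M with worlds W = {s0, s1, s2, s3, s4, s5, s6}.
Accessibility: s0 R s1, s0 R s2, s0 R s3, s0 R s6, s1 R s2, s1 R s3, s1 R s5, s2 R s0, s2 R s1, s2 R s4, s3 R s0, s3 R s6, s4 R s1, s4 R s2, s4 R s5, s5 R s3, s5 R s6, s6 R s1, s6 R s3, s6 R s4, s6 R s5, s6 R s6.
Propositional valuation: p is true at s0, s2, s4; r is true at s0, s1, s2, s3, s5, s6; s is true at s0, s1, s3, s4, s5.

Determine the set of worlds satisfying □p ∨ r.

s0, s1, s2, s3, s5, s6

Recall that □ψ holds at a world iff ψ holds at every accessible world, and ◇ψ holds iff ψ holds at some accessible world.
Let φ = □p ∨ r. Evaluate φ at each world:
  s0 (successors {s1, s2, s3, s6}): φ is true.
  s1 (successors {s2, s3, s5}): φ is true.
  s2 (successors {s0, s1, s4}): φ is true.
  s3 (successors {s0, s6}): φ is true.
  s4 (successors {s1, s2, s5}): φ is false.
  s5 (successors {s3, s6}): φ is true.
  s6 (successors {s1, s3, s4, s5, s6}): φ is true.
For instance, at s6:
  At s6: □p is false, r is true, so □p ∨ r is true.
    At s6: □p requires p at every successor {s1, s3, s4, s5, s6}.
      p fails at s1, so □p is false at s6.
Satisfying worlds: {s0, s1, s2, s3, s5, s6}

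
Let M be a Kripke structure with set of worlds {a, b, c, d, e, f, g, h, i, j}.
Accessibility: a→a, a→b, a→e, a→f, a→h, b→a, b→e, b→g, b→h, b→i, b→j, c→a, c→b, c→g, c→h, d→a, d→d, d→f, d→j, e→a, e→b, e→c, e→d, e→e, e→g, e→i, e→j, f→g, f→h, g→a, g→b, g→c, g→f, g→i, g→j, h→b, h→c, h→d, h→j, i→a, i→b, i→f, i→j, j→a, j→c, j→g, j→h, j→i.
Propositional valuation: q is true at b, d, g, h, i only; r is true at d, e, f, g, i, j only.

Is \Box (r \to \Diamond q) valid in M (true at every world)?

Let φ = \Box (r \to \Diamond q). Evaluate φ at each world:
  a (successors {a, b, e, f, h}): φ is true.
  b (successors {a, e, g, h, i, j}): φ is true.
  c (successors {a, b, g, h}): φ is true.
  d (successors {a, d, f, j}): φ is true.
  e (successors {a, b, c, d, e, g, i, j}): φ is true.
  f (successors {g, h}): φ is true.
  g (successors {a, b, c, f, i, j}): φ is true.
  h (successors {b, c, d, j}): φ is true.
  i (successors {a, b, f, j}): φ is true.
  j (successors {a, c, g, h, i}): φ is true.
For instance, at d:
  At d: \Box (r \to \Diamond q) requires r \to \Diamond q at every successor {a, d, f, j}.
    At a: r \to \Diamond q is true.
    At d: r \to \Diamond q is true.
    At f: r \to \Diamond q is true.
    At j: r \to \Diamond q is true.
  So \Box (r \to \Diamond q) is true at d.

Yes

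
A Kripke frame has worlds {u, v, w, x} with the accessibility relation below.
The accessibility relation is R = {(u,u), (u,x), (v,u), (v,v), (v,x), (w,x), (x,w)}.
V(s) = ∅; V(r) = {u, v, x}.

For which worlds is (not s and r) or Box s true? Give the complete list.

Let φ = (not s and r) or Box s. Evaluate φ at each world:
  u (successors {u, x}): φ is true.
  v (successors {u, v, x}): φ is true.
  w (successors {x}): φ is false.
  x (successors {w}): φ is true.
For instance, at u:
  At u: not s and r is true, Box s is false, so (not s and r) or Box s is true.
    At u: Box s requires s at every successor {u, x}.
      s fails at u, so Box s is false at u.
Satisfying worlds: {u, v, x}

u, v, x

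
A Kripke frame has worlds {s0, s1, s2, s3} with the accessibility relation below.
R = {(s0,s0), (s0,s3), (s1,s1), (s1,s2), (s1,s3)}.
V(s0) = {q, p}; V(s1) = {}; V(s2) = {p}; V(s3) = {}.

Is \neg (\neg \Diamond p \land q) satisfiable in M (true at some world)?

Recall that \Diamond ψ holds at a world iff ψ holds at some accessible world.
Let φ = \neg (\neg \Diamond p \land q). Evaluate φ at each world:
  s0 (successors {s0, s3}): φ is true.
  s1 (successors {s1, s2, s3}): φ is true.
  s2 (successors ∅): φ is true.
  s3 (successors ∅): φ is true.
Detail at s0 (witness):
  At s0: \neg \Diamond p \land q is false, so \neg (\neg \Diamond p \land q) is true.
    At s0: \neg \Diamond p is false, q is true, so \neg \Diamond p \land q is false.
      At s0: \Diamond p is true, so \neg \Diamond p is false.

Yes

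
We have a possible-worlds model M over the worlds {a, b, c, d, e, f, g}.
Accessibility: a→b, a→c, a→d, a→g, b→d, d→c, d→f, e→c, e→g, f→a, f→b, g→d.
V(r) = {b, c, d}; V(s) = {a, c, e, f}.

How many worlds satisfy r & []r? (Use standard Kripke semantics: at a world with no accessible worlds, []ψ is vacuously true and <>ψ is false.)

2

Let φ = r & []r. Evaluate φ at each world:
  a (successors {b, c, d, g}): φ is false.
  b (successors {d}): φ is true.
  c (successors ∅): φ is true.
  d (successors {c, f}): φ is false.
  e (successors {c, g}): φ is false.
  f (successors {a, b}): φ is false.
  g (successors {d}): φ is false.
For instance, at b:
  At b: r is true, []r is true, so r & []r is true.
    At b: []r requires r at every successor {d}.
      At d: r is true.
    So []r is true at b.
Satisfying worlds: {b, c}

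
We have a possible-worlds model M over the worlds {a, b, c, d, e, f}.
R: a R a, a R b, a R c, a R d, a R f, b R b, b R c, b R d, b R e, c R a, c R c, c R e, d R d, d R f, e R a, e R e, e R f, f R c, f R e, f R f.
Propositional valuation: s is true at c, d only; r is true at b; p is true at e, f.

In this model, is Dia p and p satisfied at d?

No

At d: Dia p is true, p is false, so Dia p and p is false.
  At d: Dia p requires p at some successor in {d, f}.
    p holds at f, so Dia p is true at d.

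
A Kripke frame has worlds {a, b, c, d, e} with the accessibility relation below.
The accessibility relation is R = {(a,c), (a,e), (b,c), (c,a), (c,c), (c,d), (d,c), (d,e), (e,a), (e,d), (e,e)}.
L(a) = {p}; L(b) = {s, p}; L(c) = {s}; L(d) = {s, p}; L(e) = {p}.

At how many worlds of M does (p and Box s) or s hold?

3

Recall that Box ψ holds at a world iff ψ holds at every accessible world, and Dia ψ holds iff ψ holds at some accessible world.
Let φ = (p and Box s) or s. Evaluate φ at each world:
  a (successors {c, e}): φ is false.
  b (successors {c}): φ is true.
  c (successors {a, c, d}): φ is true.
  d (successors {c, e}): φ is true.
  e (successors {a, d, e}): φ is false.
For instance, at c:
  At c: p and Box s is false, s is true, so (p and Box s) or s is true.
    At c: p is false, Box s is false, so p and Box s is false.
      At c: Box s requires s at every successor {a, c, d}.
        s fails at a, so Box s is false at c.
Satisfying worlds: {b, c, d}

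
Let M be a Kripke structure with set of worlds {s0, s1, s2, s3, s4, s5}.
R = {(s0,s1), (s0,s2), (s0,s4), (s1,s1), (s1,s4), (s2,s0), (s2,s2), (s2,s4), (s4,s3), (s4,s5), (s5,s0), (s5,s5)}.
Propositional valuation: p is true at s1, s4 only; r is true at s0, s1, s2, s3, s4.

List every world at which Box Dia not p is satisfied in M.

Let φ = Box Dia not p. Evaluate φ at each world:
  s0 (successors {s1, s2, s4}): φ is false.
  s1 (successors {s1, s4}): φ is false.
  s2 (successors {s0, s2, s4}): φ is true.
  s3 (successors ∅): φ is true.
  s4 (successors {s3, s5}): φ is false.
  s5 (successors {s0, s5}): φ is true.
For instance, at s1:
  At s1: Box Dia not p requires Dia not p at every successor {s1, s4}.
    Dia not p fails at s1, so Box Dia not p is false at s1.
      At s1: Dia not p requires not p at some successor in {s1, s4}.
        At s1: not p is false.
        At s4: not p is false.
      So Dia not p is false at s1.
Satisfying worlds: {s2, s3, s5}

s2, s3, s5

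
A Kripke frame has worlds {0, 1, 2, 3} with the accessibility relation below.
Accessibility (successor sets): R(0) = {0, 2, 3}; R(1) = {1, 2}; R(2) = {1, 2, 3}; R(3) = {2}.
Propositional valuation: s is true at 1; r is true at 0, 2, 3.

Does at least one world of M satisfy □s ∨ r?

Let φ = □s ∨ r. Evaluate φ at each world:
  0 (successors {0, 2, 3}): φ is true.
  1 (successors {1, 2}): φ is false.
  2 (successors {1, 2, 3}): φ is true.
  3 (successors {2}): φ is true.
Detail at 0 (witness):
  At 0: □s is false, r is true, so □s ∨ r is true.
    At 0: □s requires s at every successor {0, 2, 3}.
      s fails at 0, so □s is false at 0.

Yes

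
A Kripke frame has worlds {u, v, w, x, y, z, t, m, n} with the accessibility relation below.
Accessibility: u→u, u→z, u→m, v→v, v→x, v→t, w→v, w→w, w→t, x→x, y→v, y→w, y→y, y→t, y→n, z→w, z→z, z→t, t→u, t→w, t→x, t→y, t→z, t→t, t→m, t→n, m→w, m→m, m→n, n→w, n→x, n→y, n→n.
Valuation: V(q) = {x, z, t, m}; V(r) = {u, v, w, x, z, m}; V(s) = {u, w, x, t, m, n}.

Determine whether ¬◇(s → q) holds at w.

No

At w: ◇(s → q) is true, so ¬◇(s → q) is false.
  At w: ◇(s → q) requires s → q at some successor in {v, w, t}.
    s → q holds at v, so ◇(s → q) is true at w.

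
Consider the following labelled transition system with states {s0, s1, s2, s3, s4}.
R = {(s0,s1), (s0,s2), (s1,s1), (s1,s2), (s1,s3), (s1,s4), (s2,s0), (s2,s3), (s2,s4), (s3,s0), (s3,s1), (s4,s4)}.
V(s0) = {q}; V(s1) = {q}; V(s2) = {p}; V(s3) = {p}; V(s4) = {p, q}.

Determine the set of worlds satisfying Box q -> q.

Let φ = Box q -> q. Evaluate φ at each world:
  s0 (successors {s1, s2}): φ is true.
  s1 (successors {s1, s2, s3, s4}): φ is true.
  s2 (successors {s0, s3, s4}): φ is true.
  s3 (successors {s0, s1}): φ is false.
  s4 (successors {s4}): φ is true.
For instance, at s2:
  At s2: Box q is false, q is false, so Box q -> q is true.
    At s2: Box q requires q at every successor {s0, s3, s4}.
      q fails at s3, so Box q is false at s2.
Satisfying worlds: {s0, s1, s2, s4}

s0, s1, s2, s4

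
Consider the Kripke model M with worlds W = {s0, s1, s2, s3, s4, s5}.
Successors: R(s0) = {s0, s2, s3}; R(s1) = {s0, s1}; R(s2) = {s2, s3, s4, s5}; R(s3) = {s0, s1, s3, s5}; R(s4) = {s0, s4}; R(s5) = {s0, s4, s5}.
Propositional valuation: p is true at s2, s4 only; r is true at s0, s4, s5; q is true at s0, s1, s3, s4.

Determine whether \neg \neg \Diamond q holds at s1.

Yes

At s1: \neg \Diamond q is false, so \neg \neg \Diamond q is true.
  At s1: \Diamond q is true, so \neg \Diamond q is false.
    At s1: \Diamond q requires q at some successor in {s0, s1}.
      q holds at s0, so \Diamond q is true at s1.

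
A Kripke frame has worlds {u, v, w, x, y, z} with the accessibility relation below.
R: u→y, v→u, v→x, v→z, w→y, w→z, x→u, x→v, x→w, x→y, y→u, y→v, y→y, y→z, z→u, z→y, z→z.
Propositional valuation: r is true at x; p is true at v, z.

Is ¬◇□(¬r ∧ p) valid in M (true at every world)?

Yes

Let φ = ¬◇□(¬r ∧ p). Evaluate φ at each world:
  u (successors {y}): φ is true.
  v (successors {u, x, z}): φ is true.
  w (successors {y, z}): φ is true.
  x (successors {u, v, w, y}): φ is true.
  y (successors {u, v, y, z}): φ is true.
  z (successors {u, y, z}): φ is true.
For instance, at z:
  At z: ◇□(¬r ∧ p) is false, so ¬◇□(¬r ∧ p) is true.
    At z: ◇□(¬r ∧ p) requires □(¬r ∧ p) at some successor in {u, y, z}.
      At u: □(¬r ∧ p) is false.
      At y: □(¬r ∧ p) is false.
      At z: □(¬r ∧ p) is false.
    So ◇□(¬r ∧ p) is false at z.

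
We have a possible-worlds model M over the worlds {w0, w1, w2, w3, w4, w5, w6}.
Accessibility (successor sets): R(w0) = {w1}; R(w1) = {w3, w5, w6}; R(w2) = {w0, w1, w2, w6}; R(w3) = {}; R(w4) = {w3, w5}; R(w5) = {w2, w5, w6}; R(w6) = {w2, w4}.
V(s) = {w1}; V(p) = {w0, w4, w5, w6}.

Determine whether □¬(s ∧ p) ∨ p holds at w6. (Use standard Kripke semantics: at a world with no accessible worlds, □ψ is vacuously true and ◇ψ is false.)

Yes

At w6: □¬(s ∧ p) is true, p is true, so □¬(s ∧ p) ∨ p is true.
  At w6: □¬(s ∧ p) requires ¬(s ∧ p) at every successor {w2, w4}.
    At w2: ¬(s ∧ p) is true.
    At w4: ¬(s ∧ p) is true.
  So □¬(s ∧ p) is true at w6.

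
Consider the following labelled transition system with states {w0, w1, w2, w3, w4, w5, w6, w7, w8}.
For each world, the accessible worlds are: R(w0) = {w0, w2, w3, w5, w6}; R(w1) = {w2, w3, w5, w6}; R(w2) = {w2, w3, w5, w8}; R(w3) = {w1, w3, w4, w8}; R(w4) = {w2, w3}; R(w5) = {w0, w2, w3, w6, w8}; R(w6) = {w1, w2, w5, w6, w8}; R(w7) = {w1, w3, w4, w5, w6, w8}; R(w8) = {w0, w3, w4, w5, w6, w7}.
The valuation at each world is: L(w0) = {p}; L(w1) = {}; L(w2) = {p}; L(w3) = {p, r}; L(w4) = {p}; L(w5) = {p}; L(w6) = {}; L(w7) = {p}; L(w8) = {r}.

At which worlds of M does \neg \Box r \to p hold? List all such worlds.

w0, w2, w3, w4, w5, w7

Let φ = \neg \Box r \to p. Evaluate φ at each world:
  w0 (successors {w0, w2, w3, w5, w6}): φ is true.
  w1 (successors {w2, w3, w5, w6}): φ is false.
  w2 (successors {w2, w3, w5, w8}): φ is true.
  w3 (successors {w1, w3, w4, w8}): φ is true.
  w4 (successors {w2, w3}): φ is true.
  w5 (successors {w0, w2, w3, w6, w8}): φ is true.
  w6 (successors {w1, w2, w5, w6, w8}): φ is false.
  w7 (successors {w1, w3, w4, w5, w6, w8}): φ is true.
  w8 (successors {w0, w3, w4, w5, w6, w7}): φ is false.
For instance, at w7:
  At w7: \neg \Box r is true, p is true, so \neg \Box r \to p is true.
    At w7: \Box r is false, so \neg \Box r is true.
      At w7: \Box r requires r at every successor {w1, w3, w4, w5, w6, w8}.
        r fails at w1, so \Box r is false at w7.
Satisfying worlds: {w0, w2, w3, w4, w5, w7}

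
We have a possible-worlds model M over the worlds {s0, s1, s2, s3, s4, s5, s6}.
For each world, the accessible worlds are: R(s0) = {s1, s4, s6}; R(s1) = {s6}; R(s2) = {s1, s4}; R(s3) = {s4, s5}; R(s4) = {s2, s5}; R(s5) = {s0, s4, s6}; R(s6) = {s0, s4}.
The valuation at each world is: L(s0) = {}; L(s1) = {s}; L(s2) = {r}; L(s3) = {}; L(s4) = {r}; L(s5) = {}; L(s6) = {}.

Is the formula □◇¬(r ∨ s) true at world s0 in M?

Yes

At s0: □◇¬(r ∨ s) requires ◇¬(r ∨ s) at every successor {s1, s4, s6}.
    At s1: ◇¬(r ∨ s) requires ¬(r ∨ s) at some successor in {s6}.
      ¬(r ∨ s) holds at s6, so ◇¬(r ∨ s) is true at s1.
    At s4: ◇¬(r ∨ s) requires ¬(r ∨ s) at some successor in {s2, s5}.
      ¬(r ∨ s) holds at s5, so ◇¬(r ∨ s) is true at s4.
    At s6: ◇¬(r ∨ s) requires ¬(r ∨ s) at some successor in {s0, s4}.
      ¬(r ∨ s) holds at s0, so ◇¬(r ∨ s) is true at s6.
So □◇¬(r ∨ s) is true at s0.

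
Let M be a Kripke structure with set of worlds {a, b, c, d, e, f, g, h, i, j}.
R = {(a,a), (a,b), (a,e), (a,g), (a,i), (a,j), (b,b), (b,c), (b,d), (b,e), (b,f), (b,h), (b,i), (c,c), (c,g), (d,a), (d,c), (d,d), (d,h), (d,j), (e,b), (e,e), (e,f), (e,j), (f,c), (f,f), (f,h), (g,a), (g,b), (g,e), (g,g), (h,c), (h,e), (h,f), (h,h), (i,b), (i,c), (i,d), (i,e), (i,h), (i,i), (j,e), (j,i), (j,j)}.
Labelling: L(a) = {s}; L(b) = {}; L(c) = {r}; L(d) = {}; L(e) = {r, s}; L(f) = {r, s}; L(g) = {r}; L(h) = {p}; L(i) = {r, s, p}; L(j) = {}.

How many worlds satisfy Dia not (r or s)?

9

Let φ = Dia not (r or s). Evaluate φ at each world:
  a (successors {a, b, e, g, i, j}): φ is true.
  b (successors {b, c, d, e, f, h, i}): φ is true.
  c (successors {c, g}): φ is false.
  d (successors {a, c, d, h, j}): φ is true.
  e (successors {b, e, f, j}): φ is true.
  f (successors {c, f, h}): φ is true.
  g (successors {a, b, e, g}): φ is true.
  h (successors {c, e, f, h}): φ is true.
  i (successors {b, c, d, e, h, i}): φ is true.
  j (successors {e, i, j}): φ is true.
For instance, at g:
  At g: Dia not (r or s) requires not (r or s) at some successor in {a, b, e, g}.
    not (r or s) holds at b, so Dia not (r or s) is true at g.
Satisfying worlds: {a, b, d, e, f, g, h, i, j}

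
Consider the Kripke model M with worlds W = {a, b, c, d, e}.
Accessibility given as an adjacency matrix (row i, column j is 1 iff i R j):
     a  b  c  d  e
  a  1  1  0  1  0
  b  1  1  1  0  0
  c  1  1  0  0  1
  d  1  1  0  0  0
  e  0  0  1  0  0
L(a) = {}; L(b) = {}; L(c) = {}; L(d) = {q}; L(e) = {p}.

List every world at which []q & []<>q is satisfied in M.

none

Let φ = []q & []<>q. Evaluate φ at each world:
  a (successors {a, b, d}): φ is false.
  b (successors {a, b, c}): φ is false.
  c (successors {a, b, e}): φ is false.
  d (successors {a, b}): φ is false.
  e (successors {c}): φ is false.
For instance, at b:
  At b: []q is false, []<>q is false, so []q & []<>q is false.
    At b: []q requires q at every successor {a, b, c}.
      q fails at a, so []q is false at b.
    At b: []<>q requires <>q at every successor {a, b, c}.
      <>q fails at b, so []<>q is false at b.
Satisfying worlds: none.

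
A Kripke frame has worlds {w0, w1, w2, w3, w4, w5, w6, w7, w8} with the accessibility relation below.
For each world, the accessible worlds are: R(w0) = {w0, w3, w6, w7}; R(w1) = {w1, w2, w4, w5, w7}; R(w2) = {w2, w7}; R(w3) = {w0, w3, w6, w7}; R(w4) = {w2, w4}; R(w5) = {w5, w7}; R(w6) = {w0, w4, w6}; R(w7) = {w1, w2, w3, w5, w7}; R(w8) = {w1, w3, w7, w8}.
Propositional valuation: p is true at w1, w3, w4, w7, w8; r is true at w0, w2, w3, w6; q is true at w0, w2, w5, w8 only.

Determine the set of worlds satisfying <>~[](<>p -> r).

Let φ = <>~[](<>p -> r). Evaluate φ at each world:
  w0 (successors {w0, w3, w6, w7}): φ is true.
  w1 (successors {w1, w2, w4, w5, w7}): φ is true.
  w2 (successors {w2, w7}): φ is true.
  w3 (successors {w0, w3, w6, w7}): φ is true.
  w4 (successors {w2, w4}): φ is true.
  w5 (successors {w5, w7}): φ is true.
  w6 (successors {w0, w4, w6}): φ is true.
  w7 (successors {w1, w2, w3, w5, w7}): φ is true.
  w8 (successors {w1, w3, w7, w8}): φ is true.
For instance, at w3:
  At w3: <>~[](<>p -> r) requires ~[](<>p -> r) at some successor in {w0, w3, w6, w7}.
    ~[](<>p -> r) holds at w0, so <>~[](<>p -> r) is true at w3.
      At w0: [](<>p -> r) is false, so ~[](<>p -> r) is true.
Satisfying worlds: {w0, w1, w2, w3, w4, w5, w6, w7, w8}

w0, w1, w2, w3, w4, w5, w6, w7, w8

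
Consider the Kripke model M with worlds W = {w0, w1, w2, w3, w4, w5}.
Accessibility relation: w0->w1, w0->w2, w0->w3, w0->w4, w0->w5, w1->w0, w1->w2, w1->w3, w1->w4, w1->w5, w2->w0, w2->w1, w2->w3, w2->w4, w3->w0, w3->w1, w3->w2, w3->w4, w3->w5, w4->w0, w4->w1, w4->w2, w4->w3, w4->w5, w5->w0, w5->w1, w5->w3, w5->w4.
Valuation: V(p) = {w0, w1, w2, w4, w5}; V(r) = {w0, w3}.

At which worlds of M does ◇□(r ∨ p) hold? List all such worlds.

w0, w1, w2, w3, w4, w5

Recall that □ψ holds at a world iff ψ holds at every accessible world, and ◇ψ holds iff ψ holds at some accessible world.
Let φ = ◇□(r ∨ p). Evaluate φ at each world:
  w0 (successors {w1, w2, w3, w4, w5}): φ is true.
  w1 (successors {w0, w2, w3, w4, w5}): φ is true.
  w2 (successors {w0, w1, w3, w4}): φ is true.
  w3 (successors {w0, w1, w2, w4, w5}): φ is true.
  w4 (successors {w0, w1, w2, w3, w5}): φ is true.
  w5 (successors {w0, w1, w3, w4}): φ is true.
For instance, at w1:
  At w1: ◇□(r ∨ p) requires □(r ∨ p) at some successor in {w0, w2, w3, w4, w5}.
    □(r ∨ p) holds at w0, so ◇□(r ∨ p) is true at w1.
      At w0: □(r ∨ p) requires r ∨ p at every successor {w1, w2, w3, w4, w5}.
        At w1: r ∨ p is true.
        At w2: r ∨ p is true.
        At w3: r ∨ p is true.
        At w4: r ∨ p is true.
        At w5: r ∨ p is true.
      So □(r ∨ p) is true at w0.
Satisfying worlds: {w0, w1, w2, w3, w4, w5}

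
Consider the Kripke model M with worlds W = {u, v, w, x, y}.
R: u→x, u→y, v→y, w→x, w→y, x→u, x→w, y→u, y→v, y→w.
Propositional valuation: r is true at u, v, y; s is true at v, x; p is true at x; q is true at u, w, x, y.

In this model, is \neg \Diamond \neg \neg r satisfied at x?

No

At x: \Diamond \neg \neg r is true, so \neg \Diamond \neg \neg r is false.
  At x: \Diamond \neg \neg r requires \neg \neg r at some successor in {u, w}.
    \neg \neg r holds at u, so \Diamond \neg \neg r is true at x.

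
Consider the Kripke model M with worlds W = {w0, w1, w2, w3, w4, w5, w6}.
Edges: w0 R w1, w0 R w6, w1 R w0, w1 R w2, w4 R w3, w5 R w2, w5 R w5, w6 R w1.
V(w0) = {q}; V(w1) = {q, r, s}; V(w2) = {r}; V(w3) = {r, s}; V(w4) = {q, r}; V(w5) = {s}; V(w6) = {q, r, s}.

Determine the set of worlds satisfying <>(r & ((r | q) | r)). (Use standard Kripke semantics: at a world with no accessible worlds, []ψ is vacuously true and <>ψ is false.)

w0, w1, w4, w5, w6

Let φ = <>(r & ((r | q) | r)). Evaluate φ at each world:
  w0 (successors {w1, w6}): φ is true.
  w1 (successors {w0, w2}): φ is true.
  w2 (successors ∅): φ is false.
  w3 (successors ∅): φ is false.
  w4 (successors {w3}): φ is true.
  w5 (successors {w2, w5}): φ is true.
  w6 (successors {w1}): φ is true.
For instance, at w6:
  At w6: <>(r & ((r | q) | r)) requires r & ((r | q) | r) at some successor in {w1}.
    r & ((r | q) | r) holds at w1, so <>(r & ((r | q) | r)) is true at w6.
Satisfying worlds: {w0, w1, w4, w5, w6}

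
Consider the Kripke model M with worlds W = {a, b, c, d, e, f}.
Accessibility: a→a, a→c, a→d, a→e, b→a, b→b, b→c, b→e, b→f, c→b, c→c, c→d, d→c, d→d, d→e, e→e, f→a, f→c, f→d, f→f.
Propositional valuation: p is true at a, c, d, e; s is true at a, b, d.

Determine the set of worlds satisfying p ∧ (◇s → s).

Let φ = p ∧ (◇s → s). Evaluate φ at each world:
  a (successors {a, c, d, e}): φ is true.
  b (successors {a, b, c, e, f}): φ is false.
  c (successors {b, c, d}): φ is false.
  d (successors {c, d, e}): φ is true.
  e (successors {e}): φ is true.
  f (successors {a, c, d, f}): φ is false.
For instance, at c:
  At c: p is true, ◇s → s is false, so p ∧ (◇s → s) is false.
    At c: ◇s is true, s is false, so ◇s → s is false.
      At c: ◇s requires s at some successor in {b, c, d}.
        s holds at b, so ◇s is true at c.
Satisfying worlds: {a, d, e}

a, d, e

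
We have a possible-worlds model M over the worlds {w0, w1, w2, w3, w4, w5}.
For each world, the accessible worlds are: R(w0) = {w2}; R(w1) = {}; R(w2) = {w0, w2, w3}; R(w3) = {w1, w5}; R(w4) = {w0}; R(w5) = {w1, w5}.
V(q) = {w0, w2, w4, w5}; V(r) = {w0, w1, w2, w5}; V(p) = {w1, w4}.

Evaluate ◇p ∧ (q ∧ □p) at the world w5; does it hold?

No

At w5: ◇p is true, q ∧ □p is false, so ◇p ∧ (q ∧ □p) is false.
  At w5: ◇p requires p at some successor in {w1, w5}.
    p holds at w1, so ◇p is true at w5.
  At w5: q is true, □p is false, so q ∧ □p is false.
    At w5: □p requires p at every successor {w1, w5}.
      p fails at w5, so □p is false at w5.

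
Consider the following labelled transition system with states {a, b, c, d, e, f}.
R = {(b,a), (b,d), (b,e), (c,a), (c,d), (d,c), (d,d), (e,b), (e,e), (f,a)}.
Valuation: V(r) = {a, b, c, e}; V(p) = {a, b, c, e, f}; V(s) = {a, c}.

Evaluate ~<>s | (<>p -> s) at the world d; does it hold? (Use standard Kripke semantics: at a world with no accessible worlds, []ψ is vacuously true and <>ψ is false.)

Recall that <>ψ holds at a world iff ψ holds at some accessible world.
At d: ~<>s is false, <>p -> s is false, so ~<>s | (<>p -> s) is false.
  At d: <>s is true, so ~<>s is false.
    At d: <>s requires s at some successor in {c, d}.
      s holds at c, so <>s is true at d.
  At d: <>p is true, s is false, so <>p -> s is false.
    At d: <>p requires p at some successor in {c, d}.
      p holds at c, so <>p is true at d.

No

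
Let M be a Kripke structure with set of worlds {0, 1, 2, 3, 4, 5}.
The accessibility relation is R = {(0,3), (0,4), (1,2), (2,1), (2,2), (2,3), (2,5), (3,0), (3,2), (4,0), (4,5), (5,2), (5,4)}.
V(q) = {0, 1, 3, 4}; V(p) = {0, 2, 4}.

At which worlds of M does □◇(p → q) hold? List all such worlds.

Let φ = □◇(p → q). Evaluate φ at each world:
  0 (successors {3, 4}): φ is true.
  1 (successors {2}): φ is true.
  2 (successors {1, 2, 3, 5}): φ is false.
  3 (successors {0, 2}): φ is true.
  4 (successors {0, 5}): φ is true.
  5 (successors {2, 4}): φ is true.
For instance, at 3:
  At 3: □◇(p → q) requires ◇(p → q) at every successor {0, 2}.
      At 0: ◇(p → q) requires p → q at some successor in {3, 4}.
        p → q holds at 3, so ◇(p → q) is true at 0.
      At 2: ◇(p → q) requires p → q at some successor in {1, 2, 3, 5}.
        p → q holds at 1, so ◇(p → q) is true at 2.
  So □◇(p → q) is true at 3.
Satisfying worlds: {0, 1, 3, 4, 5}

0, 1, 3, 4, 5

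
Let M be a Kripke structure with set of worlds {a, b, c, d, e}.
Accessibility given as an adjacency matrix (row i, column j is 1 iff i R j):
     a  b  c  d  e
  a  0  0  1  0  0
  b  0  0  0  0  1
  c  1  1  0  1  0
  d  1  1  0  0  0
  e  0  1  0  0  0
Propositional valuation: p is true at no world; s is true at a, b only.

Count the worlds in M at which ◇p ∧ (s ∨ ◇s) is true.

0

Let φ = ◇p ∧ (s ∨ ◇s). Evaluate φ at each world:
  a (successors {c}): φ is false.
  b (successors {e}): φ is false.
  c (successors {a, b, d}): φ is false.
  d (successors {a, b}): φ is false.
  e (successors {b}): φ is false.
For instance, at d:
  At d: ◇p is false, s ∨ ◇s is true, so ◇p ∧ (s ∨ ◇s) is false.
    At d: ◇p requires p at some successor in {a, b}.
      At a: p is false.
      At b: p is false.
    So ◇p is false at d.
    At d: s is false, ◇s is true, so s ∨ ◇s is true.
      At d: ◇s requires s at some successor in {a, b}.
        s holds at a, so ◇s is true at d.
Satisfying worlds: none.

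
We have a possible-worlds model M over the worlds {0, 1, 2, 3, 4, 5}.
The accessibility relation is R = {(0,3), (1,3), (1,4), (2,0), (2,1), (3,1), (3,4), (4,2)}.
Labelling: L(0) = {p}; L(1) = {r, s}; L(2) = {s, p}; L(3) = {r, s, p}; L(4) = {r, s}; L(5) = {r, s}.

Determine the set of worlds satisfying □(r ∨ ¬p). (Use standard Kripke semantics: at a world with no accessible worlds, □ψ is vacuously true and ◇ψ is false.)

0, 1, 3, 5

Recall that □ψ holds at a world iff ψ holds at every accessible world, and ◇ψ holds iff ψ holds at some accessible world.
Let φ = □(r ∨ ¬p). Evaluate φ at each world:
  0 (successors {3}): φ is true.
  1 (successors {3, 4}): φ is true.
  2 (successors {0, 1}): φ is false.
  3 (successors {1, 4}): φ is true.
  4 (successors {2}): φ is false.
  5 (successors ∅): φ is true.
For instance, at 2:
  At 2: □(r ∨ ¬p) requires r ∨ ¬p at every successor {0, 1}.
    r ∨ ¬p fails at 0, so □(r ∨ ¬p) is false at 2.
Satisfying worlds: {0, 1, 3, 5}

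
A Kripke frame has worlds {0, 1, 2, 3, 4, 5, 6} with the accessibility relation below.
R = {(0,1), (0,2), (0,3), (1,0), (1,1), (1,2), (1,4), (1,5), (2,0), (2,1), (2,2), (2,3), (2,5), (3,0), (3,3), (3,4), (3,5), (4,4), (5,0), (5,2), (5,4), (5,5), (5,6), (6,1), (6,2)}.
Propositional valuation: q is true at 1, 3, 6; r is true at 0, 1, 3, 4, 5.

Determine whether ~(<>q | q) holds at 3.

At 3: <>q | q is true, so ~(<>q | q) is false.
  At 3: <>q is true, q is true, so <>q | q is true.
    At 3: <>q requires q at some successor in {0, 3, 4, 5}.
      q holds at 3, so <>q is true at 3.

No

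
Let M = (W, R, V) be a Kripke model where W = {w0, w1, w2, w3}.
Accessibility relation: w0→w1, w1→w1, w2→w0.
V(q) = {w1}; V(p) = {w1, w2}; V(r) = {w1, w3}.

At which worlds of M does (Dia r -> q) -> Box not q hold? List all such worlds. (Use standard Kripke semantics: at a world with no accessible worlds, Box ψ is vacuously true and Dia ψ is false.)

w0, w2, w3

Recall that Box ψ holds at a world iff ψ holds at every accessible world, and Dia ψ holds iff ψ holds at some accessible world.
Let φ = (Dia r -> q) -> Box not q. Evaluate φ at each world:
  w0 (successors {w1}): φ is true.
  w1 (successors {w1}): φ is false.
  w2 (successors {w0}): φ is true.
  w3 (successors ∅): φ is true.
For instance, at w1:
  At w1: Dia r -> q is true, Box not q is false, so (Dia r -> q) -> Box not q is false.
    At w1: Dia r is true, q is true, so Dia r -> q is true.
      At w1: Dia r requires r at some successor in {w1}.
        r holds at w1, so Dia r is true at w1.
    At w1: Box not q requires not q at every successor {w1}.
      not q fails at w1, so Box not q is false at w1.
Satisfying worlds: {w0, w2, w3}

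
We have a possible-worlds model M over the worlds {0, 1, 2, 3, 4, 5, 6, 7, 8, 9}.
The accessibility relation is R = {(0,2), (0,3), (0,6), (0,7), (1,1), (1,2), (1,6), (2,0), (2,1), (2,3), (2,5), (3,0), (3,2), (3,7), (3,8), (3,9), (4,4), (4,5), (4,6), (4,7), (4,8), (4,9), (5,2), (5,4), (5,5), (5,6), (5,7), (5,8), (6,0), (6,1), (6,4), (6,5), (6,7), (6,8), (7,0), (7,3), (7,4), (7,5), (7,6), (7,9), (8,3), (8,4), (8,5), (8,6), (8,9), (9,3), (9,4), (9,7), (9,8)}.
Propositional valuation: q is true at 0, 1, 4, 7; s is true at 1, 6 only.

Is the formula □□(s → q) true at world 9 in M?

No

Recall that □ψ holds at a world iff ψ holds at every accessible world, and ◇ψ holds iff ψ holds at some accessible world.
At 9: □□(s → q) requires □(s → q) at every successor {3, 4, 7, 8}.
  □(s → q) fails at 4, so □□(s → q) is false at 9.
    At 4: □(s → q) requires s → q at every successor {4, 5, 6, 7, 8, 9}.
      s → q fails at 6, so □(s → q) is false at 4.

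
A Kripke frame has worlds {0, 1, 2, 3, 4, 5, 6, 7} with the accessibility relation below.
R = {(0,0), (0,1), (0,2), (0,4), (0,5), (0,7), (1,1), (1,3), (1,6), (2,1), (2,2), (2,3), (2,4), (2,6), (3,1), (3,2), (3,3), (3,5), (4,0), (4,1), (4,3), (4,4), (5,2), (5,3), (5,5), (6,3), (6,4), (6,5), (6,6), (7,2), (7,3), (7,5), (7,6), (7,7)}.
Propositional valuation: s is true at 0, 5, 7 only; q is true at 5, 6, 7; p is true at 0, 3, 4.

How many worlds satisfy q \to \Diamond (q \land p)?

Recall that \Diamond ψ holds at a world iff ψ holds at some accessible world.
Let φ = q \to \Diamond (q \land p). Evaluate φ at each world:
  0 (successors {0, 1, 2, 4, 5, 7}): φ is true.
  1 (successors {1, 3, 6}): φ is true.
  2 (successors {1, 2, 3, 4, 6}): φ is true.
  3 (successors {1, 2, 3, 5}): φ is true.
  4 (successors {0, 1, 3, 4}): φ is true.
  5 (successors {2, 3, 5}): φ is false.
  6 (successors {3, 4, 5, 6}): φ is false.
  7 (successors {2, 3, 5, 6, 7}): φ is false.
For instance, at 3:
  At 3: q is false, \Diamond (q \land p) is false, so q \to \Diamond (q \land p) is true.
    At 3: \Diamond (q \land p) requires q \land p at some successor in {1, 2, 3, 5}.
      At 1: q \land p is false.
      At 2: q \land p is false.
      At 3: q \land p is false.
      At 5: q \land p is false.
    So \Diamond (q \land p) is false at 3.
Satisfying worlds: {0, 1, 2, 3, 4}

5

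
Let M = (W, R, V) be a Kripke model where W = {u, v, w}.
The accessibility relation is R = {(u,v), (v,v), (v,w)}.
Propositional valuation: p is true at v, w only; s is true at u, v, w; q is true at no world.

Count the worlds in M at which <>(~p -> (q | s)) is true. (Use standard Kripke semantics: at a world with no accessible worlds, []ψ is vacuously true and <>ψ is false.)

2

Let φ = <>(~p -> (q | s)). Evaluate φ at each world:
  u (successors {v}): φ is true.
  v (successors {v, w}): φ is true.
  w (successors ∅): φ is false.
For instance, at u:
  At u: <>(~p -> (q | s)) requires ~p -> (q | s) at some successor in {v}.
    ~p -> (q | s) holds at v, so <>(~p -> (q | s)) is true at u.
Satisfying worlds: {u, v}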